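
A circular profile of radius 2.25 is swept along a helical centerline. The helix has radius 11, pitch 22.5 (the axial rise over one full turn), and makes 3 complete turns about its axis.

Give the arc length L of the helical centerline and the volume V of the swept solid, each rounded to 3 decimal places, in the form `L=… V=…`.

L=218.056 V=3468.025

2πR = 2π·11 = 69.115038
per-turn = √(69.115038² + 22.5²) = √(4776.8885 + 506.25) = √5283.1385 = 72.685202
L = 3 × 72.685202 = 218.055605
V = π·2.25² × L = 15.904313 × 218.055605 = 3468.024548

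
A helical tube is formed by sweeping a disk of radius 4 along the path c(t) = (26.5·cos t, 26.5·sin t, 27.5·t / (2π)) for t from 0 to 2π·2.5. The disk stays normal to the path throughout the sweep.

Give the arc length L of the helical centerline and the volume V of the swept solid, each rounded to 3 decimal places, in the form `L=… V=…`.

L=421.900 V=21207.019

2πR = 2π·26.5 = 166.504411
per-turn = √(166.504411² + 27.5²) = √(27723.7188 + 756.25) = √28479.9688 = 168.760092
L = 2.5 × 168.760092 = 421.900231
V = π·4² × L = 50.265482 × 421.900231 = 21207.018651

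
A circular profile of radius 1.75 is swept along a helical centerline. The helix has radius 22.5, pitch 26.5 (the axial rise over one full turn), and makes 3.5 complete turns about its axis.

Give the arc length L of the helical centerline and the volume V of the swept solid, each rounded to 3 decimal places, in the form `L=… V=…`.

2πR = 2π·22.5 = 141.371669
per-turn = √(141.371669² + 26.5²) = √(19985.9489 + 702.25) = √20688.1989 = 143.833928
L = 3.5 × 143.833928 = 503.418749
V = π·1.75² × L = 9.621128 × 503.418749 = 4843.455969

L=503.419 V=4843.456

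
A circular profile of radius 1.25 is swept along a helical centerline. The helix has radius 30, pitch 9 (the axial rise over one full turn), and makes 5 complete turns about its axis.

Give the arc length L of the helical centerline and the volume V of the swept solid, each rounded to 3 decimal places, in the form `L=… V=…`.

L=943.551 V=4631.647

2πR = 2π·30 = 188.495559
per-turn = √(188.495559² + 9²) = √(35530.5758 + 81) = √35611.5758 = 188.710296
L = 5 × 188.710296 = 943.551480
V = π·1.25² × L = 4.908739 × 943.551480 = 4631.647498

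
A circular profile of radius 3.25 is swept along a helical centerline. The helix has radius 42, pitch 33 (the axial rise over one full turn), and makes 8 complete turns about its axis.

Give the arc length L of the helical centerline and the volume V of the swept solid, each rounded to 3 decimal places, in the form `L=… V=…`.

L=2127.593 V=70600.068

2πR = 2π·42 = 263.893783
per-turn = √(263.893783² + 33²) = √(69639.9287 + 1089) = √70728.9287 = 265.949109
L = 8 × 265.949109 = 2127.592873
V = π·3.25² × L = 33.183072 × 2127.592873 = 70600.068355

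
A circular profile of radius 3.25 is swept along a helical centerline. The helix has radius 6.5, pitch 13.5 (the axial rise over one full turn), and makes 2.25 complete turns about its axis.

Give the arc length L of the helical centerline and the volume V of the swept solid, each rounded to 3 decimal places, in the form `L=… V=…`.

2πR = 2π·6.5 = 40.840704
per-turn = √(40.840704² + 13.5²) = √(1667.9631 + 182.25) = √1850.2131 = 43.014104
L = 2.25 × 43.014104 = 96.781734
V = π·3.25² × L = 33.183072 × 96.781734 = 3211.515287

L=96.782 V=3211.515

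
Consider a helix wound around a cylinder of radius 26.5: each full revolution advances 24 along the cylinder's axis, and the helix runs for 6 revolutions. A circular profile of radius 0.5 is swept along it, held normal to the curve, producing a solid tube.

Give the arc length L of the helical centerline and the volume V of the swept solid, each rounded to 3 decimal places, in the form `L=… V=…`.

L=1009.351 V=792.743

2πR = 2π·26.5 = 166.504411
per-turn = √(166.504411² + 24²) = √(27723.7188 + 576) = √28299.7188 = 168.225203
L = 6 × 168.225203 = 1009.351215
V = π·0.5² × L = 0.785398 × 1009.351215 = 792.742591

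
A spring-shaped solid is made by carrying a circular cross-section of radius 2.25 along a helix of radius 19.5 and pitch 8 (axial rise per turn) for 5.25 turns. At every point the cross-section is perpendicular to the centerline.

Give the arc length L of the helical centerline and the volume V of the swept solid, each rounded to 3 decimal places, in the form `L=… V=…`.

L=644.611 V=10252.092

2πR = 2π·19.5 = 122.522113
per-turn = √(122.522113² + 8²) = √(15011.6683 + 64) = √15075.6683 = 122.783013
L = 5.25 × 122.783013 = 644.610819
V = π·2.25² × L = 15.904313 × 644.610819 = 10252.092098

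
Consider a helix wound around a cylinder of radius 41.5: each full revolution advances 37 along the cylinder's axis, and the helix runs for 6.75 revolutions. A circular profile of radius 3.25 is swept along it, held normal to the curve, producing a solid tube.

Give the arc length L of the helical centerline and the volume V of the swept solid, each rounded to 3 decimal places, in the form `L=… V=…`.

L=1777.708 V=58989.826

2πR = 2π·41.5 = 260.752190
per-turn = √(260.752190² + 37²) = √(67991.7047 + 1369) = √69360.7047 = 263.364205
L = 6.75 × 263.364205 = 1777.708387
V = π·3.25² × L = 33.183072 × 1777.708387 = 58989.826114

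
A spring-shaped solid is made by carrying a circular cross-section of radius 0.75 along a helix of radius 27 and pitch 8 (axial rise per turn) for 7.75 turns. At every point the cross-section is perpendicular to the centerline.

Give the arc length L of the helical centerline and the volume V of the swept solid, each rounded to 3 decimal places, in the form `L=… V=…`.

2πR = 2π·27 = 169.646003
per-turn = √(169.646003² + 8²) = √(28779.7664 + 64) = √28843.7664 = 169.834527
L = 7.75 × 169.834527 = 1316.217581
V = π·0.75² × L = 1.767146 × 1316.217581 = 2325.948460

L=1316.218 V=2325.948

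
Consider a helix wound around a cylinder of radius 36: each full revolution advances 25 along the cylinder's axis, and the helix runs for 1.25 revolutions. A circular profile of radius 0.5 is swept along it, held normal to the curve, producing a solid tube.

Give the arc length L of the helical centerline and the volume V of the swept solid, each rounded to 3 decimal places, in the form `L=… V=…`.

2πR = 2π·36 = 226.194671
per-turn = √(226.194671² + 25²) = √(51164.0292 + 625) = √51789.0292 = 227.572031
L = 1.25 × 227.572031 = 284.465039
V = π·0.5² × L = 0.785398 × 284.465039 = 223.418319

L=284.465 V=223.418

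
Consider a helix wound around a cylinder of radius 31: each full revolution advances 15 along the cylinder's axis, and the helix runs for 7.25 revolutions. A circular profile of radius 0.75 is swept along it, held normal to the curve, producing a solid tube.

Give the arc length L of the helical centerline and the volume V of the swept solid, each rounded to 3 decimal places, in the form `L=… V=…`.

2πR = 2π·31 = 194.778745
per-turn = √(194.778745² + 15²) = √(37938.7593 + 225) = √38163.7593 = 195.355469
L = 7.25 × 195.355469 = 1416.327151
V = π·0.75² × L = 1.767146 × 1416.327151 = 2502.856672

L=1416.327 V=2502.857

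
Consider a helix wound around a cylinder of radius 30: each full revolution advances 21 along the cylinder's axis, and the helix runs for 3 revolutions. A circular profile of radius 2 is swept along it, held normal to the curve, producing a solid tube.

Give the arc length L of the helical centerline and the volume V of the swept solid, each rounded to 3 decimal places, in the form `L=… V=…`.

2πR = 2π·30 = 188.495559
per-turn = √(188.495559² + 21²) = √(35530.5758 + 441) = √35971.5758 = 189.661741
L = 3 × 189.661741 = 568.985222
V = π·2² × L = 12.566371 × 568.985222 = 7150.079171

L=568.985 V=7150.079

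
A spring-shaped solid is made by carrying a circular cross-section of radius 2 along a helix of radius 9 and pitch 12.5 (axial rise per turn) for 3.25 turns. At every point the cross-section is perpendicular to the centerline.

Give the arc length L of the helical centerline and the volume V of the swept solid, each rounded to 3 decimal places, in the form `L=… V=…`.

L=188.220 V=2365.238

2πR = 2π·9 = 56.548668
per-turn = √(56.548668² + 12.5²) = √(3197.7518 + 156.25) = √3354.0018 = 57.913745
L = 3.25 × 57.913745 = 188.219670
V = π·2² × L = 12.566371 × 188.219670 = 2365.238134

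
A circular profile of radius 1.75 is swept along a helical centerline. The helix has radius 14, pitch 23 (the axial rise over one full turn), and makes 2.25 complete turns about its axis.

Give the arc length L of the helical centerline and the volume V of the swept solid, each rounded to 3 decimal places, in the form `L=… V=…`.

2πR = 2π·14 = 87.964594
per-turn = √(87.964594² + 23²) = √(7737.7699 + 529) = √8266.7699 = 90.921779
L = 2.25 × 90.921779 = 204.574002
V = π·1.75² × L = 9.621128 × 204.574002 = 1968.232558

L=204.574 V=1968.233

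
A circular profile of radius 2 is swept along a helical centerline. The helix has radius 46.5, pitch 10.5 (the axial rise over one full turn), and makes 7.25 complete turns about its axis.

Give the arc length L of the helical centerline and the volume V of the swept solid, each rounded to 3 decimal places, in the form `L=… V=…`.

L=2119.586 V=26635.507

2πR = 2π·46.5 = 292.168117
per-turn = √(292.168117² + 10.5²) = √(85362.2085 + 110.25) = √85472.4585 = 292.356732
L = 7.25 × 292.356732 = 2119.586304
V = π·2² × L = 12.566371 × 2119.586304 = 26635.507039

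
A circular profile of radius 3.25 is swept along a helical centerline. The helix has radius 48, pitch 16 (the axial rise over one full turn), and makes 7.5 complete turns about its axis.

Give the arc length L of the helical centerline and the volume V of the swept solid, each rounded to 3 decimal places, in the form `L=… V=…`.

2πR = 2π·48 = 301.592895
per-turn = √(301.592895² + 16²) = √(90958.2742 + 256) = √91214.2742 = 302.017010
L = 7.5 × 302.017010 = 2265.127573
V = π·3.25² × L = 33.183072 × 2265.127573 = 75163.892255

L=2265.128 V=75163.892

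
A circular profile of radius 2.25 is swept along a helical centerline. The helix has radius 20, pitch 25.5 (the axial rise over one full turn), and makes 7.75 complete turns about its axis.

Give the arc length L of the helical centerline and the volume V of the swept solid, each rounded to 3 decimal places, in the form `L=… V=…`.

2πR = 2π·20 = 125.663706
per-turn = √(125.663706² + 25.5²) = √(15791.3670 + 650.25) = √16441.6170 = 128.224869
L = 7.75 × 128.224869 = 993.742735
V = π·2.25² × L = 15.904313 × 993.742735 = 15804.795311

L=993.743 V=15804.795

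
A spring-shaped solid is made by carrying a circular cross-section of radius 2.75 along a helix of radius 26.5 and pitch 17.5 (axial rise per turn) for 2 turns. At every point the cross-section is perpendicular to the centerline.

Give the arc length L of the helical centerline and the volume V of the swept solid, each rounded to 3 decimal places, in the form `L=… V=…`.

L=334.843 V=7955.300

2πR = 2π·26.5 = 166.504411
per-turn = √(166.504411² + 17.5²) = √(27723.7188 + 306.25) = √28029.9688 = 167.421530
L = 2 × 167.421530 = 334.843060
V = π·2.75² × L = 23.758294 × 334.843060 = 7955.300019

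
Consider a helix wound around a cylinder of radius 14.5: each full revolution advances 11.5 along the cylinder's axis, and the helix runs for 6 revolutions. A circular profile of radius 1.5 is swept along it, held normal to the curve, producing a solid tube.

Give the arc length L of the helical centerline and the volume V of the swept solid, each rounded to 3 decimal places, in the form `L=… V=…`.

2πR = 2π·14.5 = 91.106187
per-turn = √(91.106187² + 11.5²) = √(8300.3373 + 132.25) = √8432.5873 = 91.829120
L = 6 × 91.829120 = 550.974721
V = π·1.5² × L = 7.068583 × 550.974721 = 3894.610803

L=550.975 V=3894.611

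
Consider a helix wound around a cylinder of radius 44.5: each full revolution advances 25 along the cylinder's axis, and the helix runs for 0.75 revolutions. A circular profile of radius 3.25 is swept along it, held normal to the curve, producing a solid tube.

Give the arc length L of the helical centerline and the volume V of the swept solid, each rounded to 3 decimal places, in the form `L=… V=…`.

2πR = 2π·44.5 = 279.601746
per-turn = √(279.601746² + 25²) = √(78177.1365 + 625) = √78802.1365 = 280.717182
L = 0.75 × 280.717182 = 210.537887
V = π·3.25² × L = 33.183072 × 210.537887 = 6986.293940

L=210.538 V=6986.294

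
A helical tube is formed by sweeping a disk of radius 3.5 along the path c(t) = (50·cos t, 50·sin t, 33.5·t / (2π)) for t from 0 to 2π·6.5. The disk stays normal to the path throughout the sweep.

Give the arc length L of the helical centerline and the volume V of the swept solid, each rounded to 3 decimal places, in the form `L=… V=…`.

L=2053.612 V=79032.258

2πR = 2π·50 = 314.159265
per-turn = √(314.159265² + 33.5²) = √(98696.0440 + 1122.25) = √99818.2940 = 315.940333
L = 6.5 × 315.940333 = 2053.612164
V = π·3.5² × L = 38.484510 × 2053.612164 = 79032.257892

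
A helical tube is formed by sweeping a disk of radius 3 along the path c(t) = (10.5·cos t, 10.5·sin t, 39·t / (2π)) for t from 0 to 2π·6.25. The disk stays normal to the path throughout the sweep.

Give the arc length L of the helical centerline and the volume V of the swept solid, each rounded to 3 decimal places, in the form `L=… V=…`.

L=478.992 V=13543.182

2πR = 2π·10.5 = 65.973446
per-turn = √(65.973446² + 39²) = √(4352.4955 + 1521) = √5873.4955 = 76.638734
L = 6.25 × 76.638734 = 478.992087
V = π·3² × L = 28.274334 × 478.992087 = 13543.182199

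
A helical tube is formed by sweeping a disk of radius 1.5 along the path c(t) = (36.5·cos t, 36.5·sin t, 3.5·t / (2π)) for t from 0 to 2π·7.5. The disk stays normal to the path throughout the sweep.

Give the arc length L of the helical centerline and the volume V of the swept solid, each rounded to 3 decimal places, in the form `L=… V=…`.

2πR = 2π·36.5 = 229.336264
per-turn = √(229.336264² + 3.5²) = √(52595.1219 + 12.25) = √52607.3719 = 229.362970
L = 7.5 × 229.362970 = 1720.222272
V = π·1.5² × L = 7.068583 × 1720.222272 = 12159.534721

L=1720.222 V=12159.535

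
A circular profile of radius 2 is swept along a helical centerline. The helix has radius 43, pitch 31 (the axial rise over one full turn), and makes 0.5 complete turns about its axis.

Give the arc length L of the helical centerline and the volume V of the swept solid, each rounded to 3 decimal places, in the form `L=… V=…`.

2πR = 2π·43 = 270.176968
per-turn = √(270.176968² + 31²) = √(72995.5942 + 961) = √73956.5942 = 271.949617
L = 0.5 × 271.949617 = 135.974808
V = π·2² × L = 12.566371 × 135.974808 = 1708.709837

L=135.975 V=1708.710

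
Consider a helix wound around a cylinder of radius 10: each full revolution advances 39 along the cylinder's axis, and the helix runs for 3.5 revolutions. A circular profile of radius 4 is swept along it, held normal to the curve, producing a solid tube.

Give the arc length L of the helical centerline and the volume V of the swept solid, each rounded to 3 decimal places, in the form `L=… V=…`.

L=258.831 V=13010.248

2πR = 2π·10 = 62.831853
per-turn = √(62.831853² + 39²) = √(3947.8418 + 1521) = √5468.8418 = 73.951618
L = 3.5 × 73.951618 = 258.830662
V = π·4² × L = 50.265482 × 258.830662 = 13010.248098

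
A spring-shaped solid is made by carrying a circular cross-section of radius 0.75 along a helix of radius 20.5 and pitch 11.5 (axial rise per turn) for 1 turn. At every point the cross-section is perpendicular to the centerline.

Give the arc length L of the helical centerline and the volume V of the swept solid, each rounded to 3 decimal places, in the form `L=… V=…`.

L=129.318 V=228.523

2πR = 2π·20.5 = 128.805299
per-turn = √(128.805299² + 11.5²) = √(16590.8050 + 132.25) = √16723.0550 = 129.317652
L = 1 × 129.317652 = 129.317652
V = π·0.75² × L = 1.767146 × 129.317652 = 228.523154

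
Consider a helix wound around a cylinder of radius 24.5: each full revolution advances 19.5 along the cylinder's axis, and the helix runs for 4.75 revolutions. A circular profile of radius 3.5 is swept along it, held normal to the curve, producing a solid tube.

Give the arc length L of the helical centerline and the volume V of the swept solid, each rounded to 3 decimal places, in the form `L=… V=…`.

2πR = 2π·24.5 = 153.938040
per-turn = √(153.938040² + 19.5²) = √(23696.9202 + 380.25) = √24077.1702 = 155.168200
L = 4.75 × 155.168200 = 737.048948
V = π·3.5² × L = 38.484510 × 737.048948 = 28364.967618

L=737.049 V=28364.968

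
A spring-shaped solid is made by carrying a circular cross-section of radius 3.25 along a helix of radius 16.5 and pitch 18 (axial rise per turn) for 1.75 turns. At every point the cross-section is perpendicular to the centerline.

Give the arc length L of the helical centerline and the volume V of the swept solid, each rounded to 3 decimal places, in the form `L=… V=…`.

2πR = 2π·16.5 = 103.672558
per-turn = √(103.672558² + 18²) = √(10747.9992 + 324) = √11071.9992 = 105.223568
L = 1.75 × 105.223568 = 184.141243
V = π·3.25² × L = 33.183072 × 184.141243 = 6110.372213

L=184.141 V=6110.372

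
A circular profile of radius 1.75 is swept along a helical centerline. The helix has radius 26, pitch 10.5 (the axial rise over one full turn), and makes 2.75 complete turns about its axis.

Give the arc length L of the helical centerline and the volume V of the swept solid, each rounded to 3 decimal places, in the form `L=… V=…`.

2πR = 2π·26 = 163.362818
per-turn = √(163.362818² + 10.5²) = √(26687.4103 + 110.25) = √26797.6603 = 163.699909
L = 2.75 × 163.699909 = 450.174751
V = π·1.75² × L = 9.621128 × 450.174751 = 4331.188673

L=450.175 V=4331.189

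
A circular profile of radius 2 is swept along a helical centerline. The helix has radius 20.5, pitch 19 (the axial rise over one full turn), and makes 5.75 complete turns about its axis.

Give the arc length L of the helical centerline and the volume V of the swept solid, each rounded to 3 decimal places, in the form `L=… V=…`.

2πR = 2π·20.5 = 128.805299
per-turn = √(128.805299² + 19²) = √(16590.8050 + 361) = √16951.8050 = 130.199098
L = 5.75 × 130.199098 = 748.644811
V = π·2² × L = 12.566371 × 748.644811 = 9407.748151

L=748.645 V=9407.748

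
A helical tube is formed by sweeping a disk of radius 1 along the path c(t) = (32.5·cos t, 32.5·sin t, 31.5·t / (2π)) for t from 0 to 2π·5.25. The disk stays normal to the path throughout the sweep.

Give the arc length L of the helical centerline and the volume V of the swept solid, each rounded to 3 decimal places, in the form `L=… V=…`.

L=1084.749 V=3407.839

2πR = 2π·32.5 = 204.203522
per-turn = √(204.203522² + 31.5²) = √(41699.0786 + 992.25) = √42691.3286 = 206.618800
L = 5.25 × 206.618800 = 1084.748701
V = π·1² × L = 3.141593 × 1084.748701 = 3407.838550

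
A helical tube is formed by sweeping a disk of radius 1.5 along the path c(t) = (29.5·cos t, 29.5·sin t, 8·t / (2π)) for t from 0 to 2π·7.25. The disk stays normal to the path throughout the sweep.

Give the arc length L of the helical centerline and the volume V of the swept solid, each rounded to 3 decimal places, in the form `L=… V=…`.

2πR = 2π·29.5 = 185.353967
per-turn = √(185.353967² + 8²) = √(34356.0929 + 64) = √34420.0929 = 185.526529
L = 7.25 × 185.526529 = 1345.067334
V = π·1.5² × L = 7.068583 × 1345.067334 = 9507.720727

L=1345.067 V=9507.721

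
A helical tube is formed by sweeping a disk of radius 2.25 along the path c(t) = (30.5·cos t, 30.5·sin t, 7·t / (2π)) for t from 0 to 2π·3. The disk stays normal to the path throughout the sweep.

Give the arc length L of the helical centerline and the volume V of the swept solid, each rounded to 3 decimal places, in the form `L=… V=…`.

2πR = 2π·30.5 = 191.637152
per-turn = √(191.637152² + 7²) = √(36724.7980 + 49) = √36773.7980 = 191.764955
L = 3 × 191.764955 = 575.294865
V = π·2.25² × L = 15.904313 × 575.294865 = 9149.669492

L=575.295 V=9149.669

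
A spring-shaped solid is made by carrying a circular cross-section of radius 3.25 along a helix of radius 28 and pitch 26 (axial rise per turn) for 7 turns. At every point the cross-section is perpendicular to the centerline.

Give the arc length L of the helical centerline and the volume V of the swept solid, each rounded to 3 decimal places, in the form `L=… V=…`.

L=1244.880 V=41308.952

2πR = 2π·28 = 175.929189
per-turn = √(175.929189² + 26²) = √(30951.0794 + 676) = √31627.0794 = 177.840039
L = 7 × 177.840039 = 1244.880272
V = π·3.25² × L = 33.183072 × 1244.880272 = 41308.952187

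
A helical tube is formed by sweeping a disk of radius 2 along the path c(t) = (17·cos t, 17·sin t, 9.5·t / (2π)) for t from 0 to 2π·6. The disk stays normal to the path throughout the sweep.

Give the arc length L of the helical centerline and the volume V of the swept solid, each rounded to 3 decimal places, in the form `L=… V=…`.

L=643.415 V=8085.387

2πR = 2π·17 = 106.814150
per-turn = √(106.814150² + 9.5²) = √(11409.2627 + 90.25) = √11499.5127 = 107.235781
L = 6 × 107.235781 = 643.414685
V = π·2² × L = 12.566371 × 643.414685 = 8085.387389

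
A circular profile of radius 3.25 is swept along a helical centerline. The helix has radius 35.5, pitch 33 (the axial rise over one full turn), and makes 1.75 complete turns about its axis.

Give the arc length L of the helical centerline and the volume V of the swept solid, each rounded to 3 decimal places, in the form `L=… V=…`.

L=394.592 V=13093.766

2πR = 2π·35.5 = 223.053078
per-turn = √(223.053078² + 33²) = √(49752.6758 + 1089) = √50841.6758 = 225.480988
L = 1.75 × 225.480988 = 394.591728
V = π·3.25² × L = 33.183072 × 394.591728 = 13093.765892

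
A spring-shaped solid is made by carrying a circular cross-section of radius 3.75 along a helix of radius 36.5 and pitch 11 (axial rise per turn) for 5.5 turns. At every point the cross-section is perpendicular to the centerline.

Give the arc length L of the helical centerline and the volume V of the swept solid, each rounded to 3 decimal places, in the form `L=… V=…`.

2πR = 2π·36.5 = 229.336264
per-turn = √(229.336264² + 11²) = √(52595.1219 + 121) = √52716.1219 = 229.599917
L = 5.5 × 229.599917 = 1262.799543
V = π·3.75² × L = 44.178647 × 1262.799543 = 55788.774857

L=1262.800 V=55788.775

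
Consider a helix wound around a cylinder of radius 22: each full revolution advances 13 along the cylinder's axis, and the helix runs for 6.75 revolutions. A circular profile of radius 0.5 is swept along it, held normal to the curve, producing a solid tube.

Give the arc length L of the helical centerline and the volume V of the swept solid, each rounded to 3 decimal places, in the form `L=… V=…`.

L=937.170 V=736.052

2πR = 2π·22 = 138.230077
per-turn = √(138.230077² + 13²) = √(19107.5541 + 169) = √19276.5541 = 138.840031
L = 6.75 × 138.840031 = 937.170207
V = π·0.5² × L = 0.785398 × 937.170207 = 736.051759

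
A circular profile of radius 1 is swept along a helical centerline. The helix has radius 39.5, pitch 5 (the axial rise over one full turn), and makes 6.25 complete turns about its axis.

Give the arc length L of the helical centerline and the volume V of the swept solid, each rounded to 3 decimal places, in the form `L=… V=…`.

2πR = 2π·39.5 = 248.185820
per-turn = √(248.185820² + 5²) = √(61596.2011 + 25) = √61621.2011 = 248.236180
L = 6.25 × 248.236180 = 1551.476125
V = π·1² × L = 3.141593 × 1551.476125 = 4874.105997

L=1551.476 V=4874.106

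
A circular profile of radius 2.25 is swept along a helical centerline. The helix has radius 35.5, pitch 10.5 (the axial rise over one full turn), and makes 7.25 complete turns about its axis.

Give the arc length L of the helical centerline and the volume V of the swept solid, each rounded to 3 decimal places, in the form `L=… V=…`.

L=1618.926 V=25747.899

2πR = 2π·35.5 = 223.053078
per-turn = √(223.053078² + 10.5²) = √(49752.6758 + 110.25) = √49862.9258 = 223.300080
L = 7.25 × 223.300080 = 1618.925581
V = π·2.25² × L = 15.904313 × 1618.925581 = 25747.898853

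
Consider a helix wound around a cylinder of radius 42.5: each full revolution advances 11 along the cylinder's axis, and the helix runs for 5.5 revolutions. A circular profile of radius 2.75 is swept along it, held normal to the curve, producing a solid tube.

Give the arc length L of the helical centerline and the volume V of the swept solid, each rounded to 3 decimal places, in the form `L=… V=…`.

L=1469.940 V=34923.270

2πR = 2π·42.5 = 267.035376
per-turn = √(267.035376² + 11²) = √(71307.8918 + 121) = √71428.8918 = 267.261841
L = 5.5 × 267.261841 = 1469.940127
V = π·2.75² × L = 23.758294 × 1469.940127 = 34923.270350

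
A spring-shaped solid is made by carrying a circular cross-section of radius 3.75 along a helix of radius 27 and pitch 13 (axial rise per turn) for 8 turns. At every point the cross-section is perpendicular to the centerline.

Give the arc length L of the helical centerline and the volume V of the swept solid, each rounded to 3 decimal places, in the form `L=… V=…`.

2πR = 2π·27 = 169.646003
per-turn = √(169.646003² + 13²) = √(28779.7664 + 169) = √28948.7664 = 170.143370
L = 8 × 170.143370 = 1361.146962
V = π·3.75² × L = 44.178647 × 1361.146962 = 60133.630722

L=1361.147 V=60133.631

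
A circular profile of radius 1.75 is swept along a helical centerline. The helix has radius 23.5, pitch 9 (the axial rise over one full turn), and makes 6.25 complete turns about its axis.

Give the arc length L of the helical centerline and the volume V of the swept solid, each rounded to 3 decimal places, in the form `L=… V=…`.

2πR = 2π·23.5 = 147.654855
per-turn = √(147.654855² + 9²) = √(21801.9561 + 81) = √21882.9561 = 147.928889
L = 6.25 × 147.928889 = 924.555555
V = π·1.75² × L = 9.621128 × 924.555555 = 8895.266873

L=924.556 V=8895.267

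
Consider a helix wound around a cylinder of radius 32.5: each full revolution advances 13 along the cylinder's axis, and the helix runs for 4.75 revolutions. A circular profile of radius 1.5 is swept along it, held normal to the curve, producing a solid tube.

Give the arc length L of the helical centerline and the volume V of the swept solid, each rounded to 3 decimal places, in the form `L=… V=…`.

2πR = 2π·32.5 = 204.203522
per-turn = √(204.203522² + 13²) = √(41699.0786 + 169) = √41868.0786 = 204.616907
L = 4.75 × 204.616907 = 971.930308
V = π·1.5² × L = 7.068583 × 971.930308 = 6870.170509

L=971.930 V=6870.171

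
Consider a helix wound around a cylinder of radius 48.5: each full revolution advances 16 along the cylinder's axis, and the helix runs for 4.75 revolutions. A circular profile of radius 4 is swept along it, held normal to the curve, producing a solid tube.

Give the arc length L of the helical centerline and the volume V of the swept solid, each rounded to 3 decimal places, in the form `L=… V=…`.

L=1449.483 V=72858.943

2πR = 2π·48.5 = 304.734487
per-turn = √(304.734487² + 16²) = √(92863.1078 + 256) = √93119.1078 = 305.154236
L = 4.75 × 305.154236 = 1449.482621
V = π·4² × L = 50.265482 × 1449.482621 = 72858.943282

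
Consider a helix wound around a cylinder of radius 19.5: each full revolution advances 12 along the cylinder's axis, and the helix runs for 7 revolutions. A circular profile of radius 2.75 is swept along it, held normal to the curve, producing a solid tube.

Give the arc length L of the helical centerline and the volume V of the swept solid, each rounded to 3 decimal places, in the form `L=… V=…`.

L=861.759 V=20473.913

2πR = 2π·19.5 = 122.522113
per-turn = √(122.522113² + 12²) = √(15011.6683 + 144) = √15155.6683 = 123.108360
L = 7 × 123.108360 = 861.758520
V = π·2.75² × L = 23.758294 × 861.758520 = 20473.912651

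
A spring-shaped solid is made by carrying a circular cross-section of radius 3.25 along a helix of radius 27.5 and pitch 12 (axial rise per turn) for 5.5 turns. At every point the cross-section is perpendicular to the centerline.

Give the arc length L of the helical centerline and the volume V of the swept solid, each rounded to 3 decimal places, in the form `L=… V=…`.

2πR = 2π·27.5 = 172.787596
per-turn = √(172.787596² + 12²) = √(29855.5533 + 144) = √29999.5533 = 173.203791
L = 5.5 × 173.203791 = 952.620852
V = π·3.25² × L = 33.183072 × 952.620852 = 31610.886706

L=952.621 V=31610.887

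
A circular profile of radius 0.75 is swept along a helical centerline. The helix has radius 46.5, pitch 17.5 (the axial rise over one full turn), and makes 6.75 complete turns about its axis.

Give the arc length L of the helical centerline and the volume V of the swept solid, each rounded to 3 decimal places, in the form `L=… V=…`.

L=1975.669 V=3491.296

2πR = 2π·46.5 = 292.168117
per-turn = √(292.168117² + 17.5²) = √(85362.2085 + 306.25) = √85668.4585 = 292.691746
L = 6.75 × 292.691746 = 1975.669289
V = π·0.75² × L = 1.767146 × 1975.669289 = 3491.295820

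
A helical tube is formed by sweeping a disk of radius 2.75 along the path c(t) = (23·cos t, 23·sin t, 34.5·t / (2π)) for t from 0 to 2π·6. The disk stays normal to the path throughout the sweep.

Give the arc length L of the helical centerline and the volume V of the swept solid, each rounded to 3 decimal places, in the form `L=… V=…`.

L=891.446 V=21179.237

2πR = 2π·23 = 144.513262
per-turn = √(144.513262² + 34.5²) = √(20884.0829 + 1190.25) = √22074.3329 = 148.574335
L = 6 × 148.574335 = 891.446008
V = π·2.75² × L = 23.758294 × 891.446008 = 21179.236734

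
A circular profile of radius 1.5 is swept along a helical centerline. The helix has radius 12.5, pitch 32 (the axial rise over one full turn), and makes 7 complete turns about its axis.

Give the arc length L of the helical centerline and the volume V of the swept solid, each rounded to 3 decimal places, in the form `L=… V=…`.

L=593.660 V=4196.338

2πR = 2π·12.5 = 78.539816
per-turn = √(78.539816² + 32²) = √(6168.5028 + 1024) = √7192.5028 = 84.808624
L = 7 × 84.808624 = 593.660370
V = π·1.5² × L = 7.068583 × 593.660370 = 4196.337878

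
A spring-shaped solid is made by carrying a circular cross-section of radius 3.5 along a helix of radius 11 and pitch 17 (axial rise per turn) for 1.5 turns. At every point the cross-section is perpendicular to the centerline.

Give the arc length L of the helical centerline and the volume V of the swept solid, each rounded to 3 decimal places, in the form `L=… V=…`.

2πR = 2π·11 = 69.115038
per-turn = √(69.115038² + 17²) = √(4776.8885 + 289) = √5065.8885 = 71.175056
L = 1.5 × 71.175056 = 106.762583
V = π·3.5² × L = 38.484510 × 106.762583 = 4108.705705

L=106.763 V=4108.706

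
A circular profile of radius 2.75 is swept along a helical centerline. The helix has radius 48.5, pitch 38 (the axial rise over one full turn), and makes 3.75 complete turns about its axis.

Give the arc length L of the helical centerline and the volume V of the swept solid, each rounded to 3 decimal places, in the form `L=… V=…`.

L=1151.605 V=27360.167

2πR = 2π·48.5 = 304.734487
per-turn = √(304.734487² + 38²) = √(92863.1078 + 1444) = √94307.1078 = 307.094624
L = 3.75 × 307.094624 = 1151.604838
V = π·2.75² × L = 23.758294 × 1151.604838 = 27360.166830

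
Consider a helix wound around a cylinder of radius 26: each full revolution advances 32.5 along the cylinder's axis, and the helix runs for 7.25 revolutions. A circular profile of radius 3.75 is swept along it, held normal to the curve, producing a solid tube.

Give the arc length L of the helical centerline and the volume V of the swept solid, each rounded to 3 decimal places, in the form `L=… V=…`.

L=1207.591 V=53349.738

2πR = 2π·26 = 163.362818
per-turn = √(163.362818² + 32.5²) = √(26687.4103 + 1056.25) = √27743.6603 = 166.564283
L = 7.25 × 166.564283 = 1207.591050
V = π·3.75² × L = 44.178647 × 1207.591050 = 53349.738355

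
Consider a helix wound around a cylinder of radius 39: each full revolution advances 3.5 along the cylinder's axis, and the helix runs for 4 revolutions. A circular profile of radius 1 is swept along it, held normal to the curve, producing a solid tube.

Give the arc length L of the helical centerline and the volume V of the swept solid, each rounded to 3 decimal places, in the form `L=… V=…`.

2πR = 2π·39 = 245.044227
per-turn = √(245.044227² + 3.5²) = √(60046.6732 + 12.25) = √60058.9232 = 245.069221
L = 4 × 245.069221 = 980.276885
V = π·1² × L = 3.141593 × 980.276885 = 3079.630660

L=980.277 V=3079.631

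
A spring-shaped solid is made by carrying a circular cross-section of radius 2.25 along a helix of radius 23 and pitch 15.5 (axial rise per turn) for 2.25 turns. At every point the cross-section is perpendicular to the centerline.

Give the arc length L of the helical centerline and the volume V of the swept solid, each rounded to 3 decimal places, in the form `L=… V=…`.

L=327.020 V=5201.025

2πR = 2π·23 = 144.513262
per-turn = √(144.513262² + 15.5²) = √(20884.0829 + 240.25) = √21124.3329 = 145.342124
L = 2.25 × 145.342124 = 327.019778
V = π·2.25² × L = 15.904313 × 327.019778 = 5201.024848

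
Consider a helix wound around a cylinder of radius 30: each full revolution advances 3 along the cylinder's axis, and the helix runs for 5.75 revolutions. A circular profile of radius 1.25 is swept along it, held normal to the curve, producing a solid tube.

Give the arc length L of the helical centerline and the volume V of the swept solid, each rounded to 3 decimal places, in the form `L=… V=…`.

L=1083.987 V=5321.007

2πR = 2π·30 = 188.495559
per-turn = √(188.495559² + 3²) = √(35530.5758 + 9) = √35539.5758 = 188.519431
L = 5.75 × 188.519431 = 1083.986728
V = π·1.25² × L = 4.908739 × 1083.986728 = 5321.007408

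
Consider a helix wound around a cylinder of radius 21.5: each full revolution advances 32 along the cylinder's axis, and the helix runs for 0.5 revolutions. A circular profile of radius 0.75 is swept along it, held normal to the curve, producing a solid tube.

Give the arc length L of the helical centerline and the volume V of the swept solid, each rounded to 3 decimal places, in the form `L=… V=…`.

L=69.413 V=122.664

2πR = 2π·21.5 = 135.088484
per-turn = √(135.088484² + 32²) = √(18248.8985 + 1024) = √19272.8985 = 138.826865
L = 0.5 × 138.826865 = 69.413433
V = π·0.75² × L = 1.767146 × 69.413433 = 122.663661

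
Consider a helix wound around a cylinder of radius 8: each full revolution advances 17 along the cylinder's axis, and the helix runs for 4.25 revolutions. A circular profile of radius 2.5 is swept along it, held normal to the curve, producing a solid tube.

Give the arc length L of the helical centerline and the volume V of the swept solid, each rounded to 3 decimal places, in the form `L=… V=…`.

L=225.515 V=4427.981

2πR = 2π·8 = 50.265482
per-turn = √(50.265482² + 17²) = √(2526.6187 + 289) = √2815.6187 = 53.062404
L = 4.25 × 53.062404 = 225.515217
V = π·2.5² × L = 19.634954 × 225.515217 = 4427.980938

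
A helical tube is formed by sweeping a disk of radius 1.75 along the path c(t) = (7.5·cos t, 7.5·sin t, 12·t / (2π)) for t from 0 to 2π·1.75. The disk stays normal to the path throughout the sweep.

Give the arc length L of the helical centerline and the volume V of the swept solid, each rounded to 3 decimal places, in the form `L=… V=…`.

2πR = 2π·7.5 = 47.123890
per-turn = √(47.123890² + 12²) = √(2220.6610 + 144) = √2364.6610 = 48.627780
L = 1.75 × 48.627780 = 85.098615
V = π·1.75² × L = 9.621128 × 85.098615 = 818.744626

L=85.099 V=818.745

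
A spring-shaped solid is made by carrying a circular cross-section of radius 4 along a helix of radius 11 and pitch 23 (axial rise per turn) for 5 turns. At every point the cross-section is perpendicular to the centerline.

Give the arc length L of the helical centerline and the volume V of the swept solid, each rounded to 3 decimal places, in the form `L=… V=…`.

L=364.208 V=18307.073

2πR = 2π·11 = 69.115038
per-turn = √(69.115038² + 23²) = √(4776.8885 + 529) = √5305.8885 = 72.841530
L = 5 × 72.841530 = 364.207651
V = π·4² × L = 50.265482 × 364.207651 = 18307.073306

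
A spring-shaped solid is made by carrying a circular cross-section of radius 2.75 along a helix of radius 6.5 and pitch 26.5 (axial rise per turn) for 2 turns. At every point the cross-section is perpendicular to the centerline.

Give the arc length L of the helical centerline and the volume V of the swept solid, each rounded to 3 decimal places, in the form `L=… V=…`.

2πR = 2π·6.5 = 40.840704
per-turn = √(40.840704² + 26.5²) = √(1667.9631 + 702.25) = √2370.2131 = 48.684835
L = 2 × 48.684835 = 97.369670
V = π·2.75² × L = 23.758294 × 97.369670 = 2313.337282

L=97.370 V=2313.337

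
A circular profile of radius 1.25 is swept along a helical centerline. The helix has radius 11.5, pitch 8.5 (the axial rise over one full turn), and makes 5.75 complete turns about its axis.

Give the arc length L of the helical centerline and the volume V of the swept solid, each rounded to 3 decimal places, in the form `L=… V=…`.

2πR = 2π·11.5 = 72.256631
per-turn = √(72.256631² + 8.5²) = √(5221.0207 + 72.25) = √5293.2707 = 72.754867
L = 5.75 × 72.754867 = 418.340487
V = π·1.25² × L = 4.908739 × 418.340487 = 2053.524066

L=418.340 V=2053.524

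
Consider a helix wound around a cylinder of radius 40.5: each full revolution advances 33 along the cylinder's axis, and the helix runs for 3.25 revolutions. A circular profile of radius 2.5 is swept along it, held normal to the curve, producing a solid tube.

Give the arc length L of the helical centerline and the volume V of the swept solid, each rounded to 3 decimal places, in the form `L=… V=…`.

2πR = 2π·40.5 = 254.469005
per-turn = √(254.469005² + 33²) = √(64754.4745 + 1089) = √65843.4745 = 256.599833
L = 3.25 × 256.599833 = 833.949458
V = π·2.5² × L = 19.634954 × 833.949458 = 16374.559325

L=833.949 V=16374.559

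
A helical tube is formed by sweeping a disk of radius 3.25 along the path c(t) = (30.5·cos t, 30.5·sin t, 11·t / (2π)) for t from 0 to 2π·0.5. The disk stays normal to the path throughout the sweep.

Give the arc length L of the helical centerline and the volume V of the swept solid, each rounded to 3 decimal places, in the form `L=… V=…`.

L=95.976 V=3184.788

2πR = 2π·30.5 = 191.637152
per-turn = √(191.637152² + 11²) = √(36724.7980 + 121) = √36845.7980 = 191.952593
L = 0.5 × 191.952593 = 95.976297
V = π·3.25² × L = 33.183072 × 95.976297 = 3184.788397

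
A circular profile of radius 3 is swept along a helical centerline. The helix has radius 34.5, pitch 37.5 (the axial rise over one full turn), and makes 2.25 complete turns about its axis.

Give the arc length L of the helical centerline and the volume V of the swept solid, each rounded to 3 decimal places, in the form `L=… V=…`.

L=494.977 V=13995.135

2πR = 2π·34.5 = 216.769893
per-turn = √(216.769893² + 37.5²) = √(46989.1866 + 1406.25) = √48395.4366 = 219.989628
L = 2.25 × 219.989628 = 494.976664
V = π·3² × L = 28.274334 × 494.976664 = 13995.135452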